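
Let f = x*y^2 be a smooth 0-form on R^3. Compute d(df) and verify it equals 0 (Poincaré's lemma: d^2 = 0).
d(df) = 0

Step 1: df = sum_i (∂f/∂x_i) dx_i = (y^2) dx + (2*x*y) dy + (0) dz.
Step 2: Apply d again. Using the 1-form formula, the coefficient of dx ∧ dy in d(df) is ∂^2 f/∂x ∂y - ∂^2 f/∂y ∂x = (2*y) - (2*y) = 0 (equality of mixed partials for smooth f).
Similarly for dx ∧ dz and dy ∧ dz — all coefficients vanish. So d(df) = 0.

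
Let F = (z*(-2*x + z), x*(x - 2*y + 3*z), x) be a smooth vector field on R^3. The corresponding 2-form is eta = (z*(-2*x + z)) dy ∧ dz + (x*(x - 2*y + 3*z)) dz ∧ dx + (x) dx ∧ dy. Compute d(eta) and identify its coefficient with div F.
d(eta) = (-2*x - 2*z) dx ∧ dy ∧ dz; div F = -2*x - 2*z

For a 2-form in R^3 of the form above, applying d gives a 3-form with coefficient ∂P/∂x + ∂Q/∂y + ∂R/∂z:
  ∂P/∂x = -2*z
  ∂Q/∂y = -2*x
  ∂R/∂z = 0
Sum = -2*x - 2*z, which is exactly div F.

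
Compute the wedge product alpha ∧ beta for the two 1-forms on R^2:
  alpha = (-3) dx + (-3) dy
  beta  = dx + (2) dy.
alpha ∧ beta = (-3) dx ∧ dy

Distribute the wedge, using dx_i ∧ dx_j = -dx_j ∧ dx_i and dx_i ∧ dx_i = 0. For each pair (i, j) with i < j, the coefficient of dx_i ∧ dx_j in alpha ∧ beta is (alpha_i * beta_j - alpha_j * beta_i). Collecting: alpha ∧ beta = (-3) dx ∧ dy.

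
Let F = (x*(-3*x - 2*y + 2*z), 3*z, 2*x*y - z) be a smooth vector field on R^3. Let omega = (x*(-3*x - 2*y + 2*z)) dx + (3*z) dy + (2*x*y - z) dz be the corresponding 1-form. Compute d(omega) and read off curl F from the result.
d(omega) = (2*x - 3) dy ∧ dz + (2*x - 2*y) dz ∧ dx + (2*x) dx ∧ dy; curl F = (2*x - 3, 2*x - 2*y, 2*x)

d omega = sum_{i<j} (∂f_j/∂x_i - ∂f_i/∂x_j) dx_i ∧ dx_j. Under the identification (dy ∧ dz, dz ∧ dx, dx ∧ dy) ↔ (e_x, e_y, e_z), the coefficients are exactly the components of curl F. Compute:
  ∂R/∂y - ∂Q/∂z = (2*x) - (3) = 2*x - 3
  ∂P/∂z - ∂R/∂x = (2*x) - (2*y) = 2*x - 2*y
  ∂Q/∂x - ∂P/∂y = (0) - (-2*x) = 2*x.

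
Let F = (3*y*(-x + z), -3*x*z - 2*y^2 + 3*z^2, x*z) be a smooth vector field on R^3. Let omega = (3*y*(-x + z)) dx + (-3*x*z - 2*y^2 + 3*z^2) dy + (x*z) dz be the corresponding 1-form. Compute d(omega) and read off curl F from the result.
d(omega) = (3*x - 6*z) dy ∧ dz + (3*y - z) dz ∧ dx + (3*x - 6*z) dx ∧ dy; curl F = (3*x - 6*z, 3*y - z, 3*x - 6*z)

d omega = sum_{i<j} (∂f_j/∂x_i - ∂f_i/∂x_j) dx_i ∧ dx_j. Under the identification (dy ∧ dz, dz ∧ dx, dx ∧ dy) ↔ (e_x, e_y, e_z), the coefficients are exactly the components of curl F. Compute:
  ∂R/∂y - ∂Q/∂z = (0) - (-3*x + 6*z) = 3*x - 6*z
  ∂P/∂z - ∂R/∂x = (3*y) - (z) = 3*y - z
  ∂Q/∂x - ∂P/∂y = (-3*z) - (-3*x + 3*z) = 3*x - 6*z.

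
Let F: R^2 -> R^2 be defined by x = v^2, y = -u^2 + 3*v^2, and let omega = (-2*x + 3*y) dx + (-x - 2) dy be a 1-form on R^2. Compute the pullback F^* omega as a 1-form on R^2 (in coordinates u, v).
F^* omega = (2*u*(v^2 + 2)) du + (2*v*(-3*u^2 + 4*v^2 - 6)) dv

Using F^*(f dg) = (f ∘ F) d(g ∘ F), substitute each coordinate x_i by F_i(u, v) in f_i, and replace dx_i by d F_i = (∂F_i/∂u) du + (∂F_i/∂v) dv.
  For the x component: f_1(F) = -3*u^2 + 7*v^2; d F_1 = (0) du + (2*v) dv
  For the y component: f_2(F) = -v^2 - 2; d F_2 = (-2*u) du + (6*v) dv
Combining and collecting du, dv coefficients:
  coeff of du: 2*u*(v^2 + 2)
  coeff of dv: 2*v*(-3*u^2 + 4*v^2 - 6)
F^* omega = (2*u*(v^2 + 2)) du + (2*v*(-3*u^2 + 4*v^2 - 6)) dv.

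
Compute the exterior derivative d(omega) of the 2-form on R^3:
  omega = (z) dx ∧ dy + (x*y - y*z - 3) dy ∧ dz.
d(omega) = (y + 1) dx ∧ dy ∧ dz

For a 2-form omega = sum_{i<j} g_{ij} dx_i ∧ dx_j, the exterior derivative is
  d(omega) = sum_{i<j} d(g_{ij}) ∧ dx_i ∧ dx_j = sum_{i<j, k} (∂g_{ij}/∂x_k) dx_k ∧ dx_i ∧ dx_j.
Expand each term, using dx_k ∧ dx_i ∧ dx_j = sgn(permutation) dx_{(a)} ∧ dx_{(b)} ∧ dx_{(c)} with (a < b < c) sorted:
  d(z) includes (∂/∂z)(z) dz = (1) dz, which multiplied by dx ∧ dy gives (1) dx ∧ dy ∧ dz
  d(x*y - y*z - 3) includes (∂/∂x)(x*y - y*z - 3) dx = (y) dx, which multiplied by dy ∧ dz gives (y) dx ∧ dy ∧ dz
Collecting like 3-forms: d(omega) = (y + 1) dx ∧ dy ∧ dz.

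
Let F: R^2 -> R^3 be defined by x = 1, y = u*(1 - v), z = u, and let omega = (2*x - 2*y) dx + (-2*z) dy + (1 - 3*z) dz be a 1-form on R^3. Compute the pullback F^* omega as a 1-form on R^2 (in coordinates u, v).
F^* omega = (2*u*v - 5*u + 1) du + (2*u^2) dv

Using F^*(f dg) = (f ∘ F) d(g ∘ F), substitute each coordinate x_i by F_i(u, v) in f_i, and replace dx_i by d F_i = (∂F_i/∂u) du + (∂F_i/∂v) dv.
  For the x component: f_1(F) = 2*u*v - 2*u + 2; d F_1 = (0) du + (0) dv
  For the y component: f_2(F) = -2*u; d F_2 = (1 - v) du + (-u) dv
  For the z component: f_3(F) = 1 - 3*u; d F_3 = (1) du + (0) dv
Combining and collecting du, dv coefficients:
  coeff of du: 2*u*v - 5*u + 1
  coeff of dv: 2*u^2
F^* omega = (2*u*v - 5*u + 1) du + (2*u^2) dv.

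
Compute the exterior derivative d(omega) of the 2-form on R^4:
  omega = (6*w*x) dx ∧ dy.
d(omega) = (6*x) dx ∧ dy ∧ dw

For a 2-form omega = sum_{i<j} g_{ij} dx_i ∧ dx_j, the exterior derivative is
  d(omega) = sum_{i<j} d(g_{ij}) ∧ dx_i ∧ dx_j = sum_{i<j, k} (∂g_{ij}/∂x_k) dx_k ∧ dx_i ∧ dx_j.
Expand each term, using dx_k ∧ dx_i ∧ dx_j = sgn(permutation) dx_{(a)} ∧ dx_{(b)} ∧ dx_{(c)} with (a < b < c) sorted:
  d(6*w*x) includes (∂/∂w)(6*w*x) dw = (6*x) dw, which multiplied by dx ∧ dy gives (6*x) dx ∧ dy ∧ dw
Collecting like 3-forms: d(omega) = (6*x) dx ∧ dy ∧ dw.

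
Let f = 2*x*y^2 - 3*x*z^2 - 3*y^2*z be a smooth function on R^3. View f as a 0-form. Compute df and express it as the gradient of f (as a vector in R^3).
df = (2*y^2 - 3*z^2) dx + (2*y*(2*x - 3*z)) dy + (-6*x*z - 3*y^2) dz; grad f = (2*y^2 - 3*z^2, 2*y*(2*x - 3*z), -6*x*z - 3*y^2)

For a 0-form f, d f = (∂f/∂x) dx + (∂f/∂y) dy + (∂f/∂z) dz. The components of the vector representation are exactly the entries of grad f in Cartesian coordinates:
  ∂f/∂x = 2*y^2 - 3*z^2
  ∂f/∂y = 2*y*(2*x - 3*z)
  ∂f/∂z = -6*x*z - 3*y^2.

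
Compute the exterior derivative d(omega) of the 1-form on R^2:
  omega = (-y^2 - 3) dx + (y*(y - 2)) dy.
d(omega) = (2*y) dx ∧ dy

For a 1-form omega = sum_i f_i dx_i, the exterior derivative is
  d(omega) = sum_{i < j} (∂f_j/∂x_i - ∂f_i/∂x_j) dx_i ∧ dx_j.
  coefficient of dx ∧ dy: ∂f_2/∂x - ∂f_1/∂y = ∂(y*(y - 2))/∂x - ∂(-y^2 - 3)/∂y = 2*y
Assembling: d(omega) = (2*y) dx ∧ dy.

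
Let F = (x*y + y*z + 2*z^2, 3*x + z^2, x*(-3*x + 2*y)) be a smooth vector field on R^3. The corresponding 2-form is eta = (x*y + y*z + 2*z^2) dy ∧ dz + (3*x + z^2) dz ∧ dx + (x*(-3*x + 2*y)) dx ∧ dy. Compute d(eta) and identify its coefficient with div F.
d(eta) = (y) dx ∧ dy ∧ dz; div F = y

For a 2-form in R^3 of the form above, applying d gives a 3-form with coefficient ∂P/∂x + ∂Q/∂y + ∂R/∂z:
  ∂P/∂x = y
  ∂Q/∂y = 0
  ∂R/∂z = 0
Sum = y, which is exactly div F.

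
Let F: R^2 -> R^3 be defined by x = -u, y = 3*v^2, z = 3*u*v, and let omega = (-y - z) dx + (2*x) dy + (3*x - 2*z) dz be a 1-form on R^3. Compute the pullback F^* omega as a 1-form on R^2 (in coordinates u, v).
F^* omega = (3*v*(-6*u*v - 2*u + v)) du + (3*u*(-6*u*v - 3*u - 4*v)) dv

Using F^*(f dg) = (f ∘ F) d(g ∘ F), substitute each coordinate x_i by F_i(u, v) in f_i, and replace dx_i by d F_i = (∂F_i/∂u) du + (∂F_i/∂v) dv.
  For the x component: f_1(F) = 3*v*(-u - v); d F_1 = (-1) du + (0) dv
  For the y component: f_2(F) = -2*u; d F_2 = (0) du + (6*v) dv
  For the z component: f_3(F) = 3*u*(-2*v - 1); d F_3 = (3*v) du + (3*u) dv
Combining and collecting du, dv coefficients:
  coeff of du: 3*v*(-6*u*v - 2*u + v)
  coeff of dv: 3*u*(-6*u*v - 3*u - 4*v)
F^* omega = (3*v*(-6*u*v - 2*u + v)) du + (3*u*(-6*u*v - 3*u - 4*v)) dv.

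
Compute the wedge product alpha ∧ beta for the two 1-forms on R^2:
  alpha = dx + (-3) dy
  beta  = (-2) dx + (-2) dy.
alpha ∧ beta = (-8) dx ∧ dy

Distribute the wedge, using dx_i ∧ dx_j = -dx_j ∧ dx_i and dx_i ∧ dx_i = 0. For each pair (i, j) with i < j, the coefficient of dx_i ∧ dx_j in alpha ∧ beta is (alpha_i * beta_j - alpha_j * beta_i). Collecting: alpha ∧ beta = (-8) dx ∧ dy.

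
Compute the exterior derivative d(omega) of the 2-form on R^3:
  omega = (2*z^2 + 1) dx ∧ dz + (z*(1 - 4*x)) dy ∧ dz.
d(omega) = (-4*z) dx ∧ dy ∧ dz

For a 2-form omega = sum_{i<j} g_{ij} dx_i ∧ dx_j, the exterior derivative is
  d(omega) = sum_{i<j} d(g_{ij}) ∧ dx_i ∧ dx_j = sum_{i<j, k} (∂g_{ij}/∂x_k) dx_k ∧ dx_i ∧ dx_j.
Expand each term, using dx_k ∧ dx_i ∧ dx_j = sgn(permutation) dx_{(a)} ∧ dx_{(b)} ∧ dx_{(c)} with (a < b < c) sorted:
  d(z*(1 - 4*x)) includes (∂/∂x)(z*(1 - 4*x)) dx = (-4*z) dx, which multiplied by dy ∧ dz gives (-4*z) dx ∧ dy ∧ dz
Collecting like 3-forms: d(omega) = (-4*z) dx ∧ dy ∧ dz.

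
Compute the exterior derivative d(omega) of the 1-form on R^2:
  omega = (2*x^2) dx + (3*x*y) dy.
d(omega) = (3*y) dx ∧ dy

For a 1-form omega = sum_i f_i dx_i, the exterior derivative is
  d(omega) = sum_{i < j} (∂f_j/∂x_i - ∂f_i/∂x_j) dx_i ∧ dx_j.
  coefficient of dx ∧ dy: ∂f_2/∂x - ∂f_1/∂y = ∂(3*x*y)/∂x - ∂(2*x^2)/∂y = 3*y
Assembling: d(omega) = (3*y) dx ∧ dy.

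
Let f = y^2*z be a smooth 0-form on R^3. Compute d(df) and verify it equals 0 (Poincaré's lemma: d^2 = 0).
d(df) = 0

Step 1: df = sum_i (∂f/∂x_i) dx_i = (0) dx + (2*y*z) dy + (y^2) dz.
Step 2: Apply d again. Using the 1-form formula, the coefficient of dx ∧ dy in d(df) is ∂^2 f/∂x ∂y - ∂^2 f/∂y ∂x = (0) - (0) = 0 (equality of mixed partials for smooth f).
Similarly for dx ∧ dz and dy ∧ dz — all coefficients vanish. So d(df) = 0.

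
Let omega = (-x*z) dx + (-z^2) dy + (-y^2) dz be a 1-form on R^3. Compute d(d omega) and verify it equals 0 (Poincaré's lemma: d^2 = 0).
d(d omega) = 0

Step 1: d omega = sum_{i<j} (∂f_j/∂x_i - ∂f_i/∂x_j) dx_i ∧ dx_j:
  coeff of dx ∧ dy: 0
  coeff of dx ∧ dz: x
  coeff of dy ∧ dz: -2*y + 2*z
Step 2: Apply d again to each 2-form coefficient. The only possible 3-form in R^3 is dx ∧ dy ∧ dz, with coefficient
  ∂(coeff of dy∧dz)/∂x - ∂(coeff of dx∧dz)/∂y + ∂(coeff of dx∧dy)/∂z
  = ∂/∂x (-2*y + 2*z) - ∂/∂y (x) + ∂/∂z (0).
Each of these terms simplifies to sums of mixed partials that cancel in pairs. The result is 0 (by equality of mixed partials for smooth functions — Schwarz / Clairaut).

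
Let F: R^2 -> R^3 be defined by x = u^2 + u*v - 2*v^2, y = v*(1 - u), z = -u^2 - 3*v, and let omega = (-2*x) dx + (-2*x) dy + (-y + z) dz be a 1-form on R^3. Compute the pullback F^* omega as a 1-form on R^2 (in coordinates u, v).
F^* omega = (2*u*(-u^2 - 3*u*v + 4*v^2 + 4*v)) du + (8*u^2*v + u^2 + 8*u*v^2 - 5*u*v - 16*v^3 + 4*v^2 + 12*v) dv

Using F^*(f dg) = (f ∘ F) d(g ∘ F), substitute each coordinate x_i by F_i(u, v) in f_i, and replace dx_i by d F_i = (∂F_i/∂u) du + (∂F_i/∂v) dv.
  For the x component: f_1(F) = -2*u^2 - 2*u*v + 4*v^2; d F_1 = (2*u + v) du + (u - 4*v) dv
  For the y component: f_2(F) = -2*u^2 - 2*u*v + 4*v^2; d F_2 = (-v) du + (1 - u) dv
  For the z component: f_3(F) = -u^2 + u*v - 4*v; d F_3 = (-2*u) du + (-3) dv
Combining and collecting du, dv coefficients:
  coeff of du: 2*u*(-u^2 - 3*u*v + 4*v^2 + 4*v)
  coeff of dv: 8*u^2*v + u^2 + 8*u*v^2 - 5*u*v - 16*v^3 + 4*v^2 + 12*v
F^* omega = (2*u*(-u^2 - 3*u*v + 4*v^2 + 4*v)) du + (8*u^2*v + u^2 + 8*u*v^2 - 5*u*v - 16*v^3 + 4*v^2 + 12*v) dv.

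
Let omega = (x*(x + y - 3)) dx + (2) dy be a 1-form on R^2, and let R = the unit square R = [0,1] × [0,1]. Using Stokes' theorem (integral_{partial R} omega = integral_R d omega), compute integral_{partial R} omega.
integral_(partial R) omega = -1/2

Stokes: integral_partial_R omega = integral_R d omega with d omega = (∂Q/∂x - ∂P/∂y) dx ∧ dy.
  ∂Q/∂x = 0
  ∂P/∂y = x
  integrand = ∂Q/∂x - ∂P/∂y = -x.
Integrating over R: integral_0^1 integral_0^1 (-x) dx dy = -1/2.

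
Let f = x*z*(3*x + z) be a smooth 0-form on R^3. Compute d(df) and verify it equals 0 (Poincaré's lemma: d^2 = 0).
d(df) = 0

Step 1: df = sum_i (∂f/∂x_i) dx_i = (z*(6*x + z)) dx + (0) dy + (x*(3*x + 2*z)) dz.
Step 2: Apply d again. Using the 1-form formula, the coefficient of dx ∧ dy in d(df) is ∂^2 f/∂x ∂y - ∂^2 f/∂y ∂x = (0) - (0) = 0 (equality of mixed partials for smooth f).
Similarly for dx ∧ dz and dy ∧ dz — all coefficients vanish. So d(df) = 0.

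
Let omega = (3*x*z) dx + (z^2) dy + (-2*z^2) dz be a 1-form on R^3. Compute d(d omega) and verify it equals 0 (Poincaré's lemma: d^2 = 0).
d(d omega) = 0

Step 1: d omega = sum_{i<j} (∂f_j/∂x_i - ∂f_i/∂x_j) dx_i ∧ dx_j:
  coeff of dx ∧ dy: 0
  coeff of dx ∧ dz: -3*x
  coeff of dy ∧ dz: -2*z
Step 2: Apply d again to each 2-form coefficient. The only possible 3-form in R^3 is dx ∧ dy ∧ dz, with coefficient
  ∂(coeff of dy∧dz)/∂x - ∂(coeff of dx∧dz)/∂y + ∂(coeff of dx∧dy)/∂z
  = ∂/∂x (-2*z) - ∂/∂y (-3*x) + ∂/∂z (0).
Each of these terms simplifies to sums of mixed partials that cancel in pairs. The result is 0 (by equality of mixed partials for smooth functions — Schwarz / Clairaut).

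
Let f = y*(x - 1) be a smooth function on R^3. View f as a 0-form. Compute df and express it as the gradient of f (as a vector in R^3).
df = (y) dx + (x - 1) dy + (0) dz; grad f = (y, x - 1, 0)

For a 0-form f, d f = (∂f/∂x) dx + (∂f/∂y) dy + (∂f/∂z) dz. The components of the vector representation are exactly the entries of grad f in Cartesian coordinates:
  ∂f/∂x = y
  ∂f/∂y = x - 1
  ∂f/∂z = 0.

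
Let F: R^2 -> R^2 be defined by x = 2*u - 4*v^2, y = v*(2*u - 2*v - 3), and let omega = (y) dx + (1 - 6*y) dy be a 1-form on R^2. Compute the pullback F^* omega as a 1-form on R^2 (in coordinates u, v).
F^* omega = (4*v*(-6*u*v + u + 6*v^2 + 8*v - 1)) du + (-24*u^2*v + 56*u*v^2 + 72*u*v + 2*u - 32*v^3 - 84*v^2 - 58*v - 3) dv

Using F^*(f dg) = (f ∘ F) d(g ∘ F), substitute each coordinate x_i by F_i(u, v) in f_i, and replace dx_i by d F_i = (∂F_i/∂u) du + (∂F_i/∂v) dv.
  For the x component: f_1(F) = v*(2*u - 2*v - 3); d F_1 = (2) du + (-8*v) dv
  For the y component: f_2(F) = -12*u*v + 12*v^2 + 18*v + 1; d F_2 = (2*v) du + (2*u - 4*v - 3) dv
Combining and collecting du, dv coefficients:
  coeff of du: 4*v*(-6*u*v + u + 6*v^2 + 8*v - 1)
  coeff of dv: -24*u^2*v + 56*u*v^2 + 72*u*v + 2*u - 32*v^3 - 84*v^2 - 58*v - 3
F^* omega = (4*v*(-6*u*v + u + 6*v^2 + 8*v - 1)) du + (-24*u^2*v + 56*u*v^2 + 72*u*v + 2*u - 32*v^3 - 84*v^2 - 58*v - 3) dv.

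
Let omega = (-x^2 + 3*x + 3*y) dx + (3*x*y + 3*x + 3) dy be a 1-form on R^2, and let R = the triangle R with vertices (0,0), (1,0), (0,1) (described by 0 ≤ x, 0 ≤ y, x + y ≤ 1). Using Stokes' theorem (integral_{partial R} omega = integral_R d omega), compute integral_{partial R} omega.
integral_(partial R) omega = 1/2

Stokes: integral_partial_R omega = integral_R d omega with d omega = (∂Q/∂x - ∂P/∂y) dx ∧ dy.
  ∂Q/∂x = 3*y + 3
  ∂P/∂y = 3
  integrand = ∂Q/∂x - ∂P/∂y = 3*y.
Integrating over R: integral_0^1 integral_0^{1-x} (3*y) dy dx = 1/2.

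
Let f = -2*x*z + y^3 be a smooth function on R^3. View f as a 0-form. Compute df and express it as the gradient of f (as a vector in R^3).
df = (-2*z) dx + (3*y^2) dy + (-2*x) dz; grad f = (-2*z, 3*y^2, -2*x)

For a 0-form f, d f = (∂f/∂x) dx + (∂f/∂y) dy + (∂f/∂z) dz. The components of the vector representation are exactly the entries of grad f in Cartesian coordinates:
  ∂f/∂x = -2*z
  ∂f/∂y = 3*y^2
  ∂f/∂z = -2*x.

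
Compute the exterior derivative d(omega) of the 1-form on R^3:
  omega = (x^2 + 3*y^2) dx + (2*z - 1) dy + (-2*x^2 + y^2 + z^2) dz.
d(omega) = (-6*y) dx ∧ dy + (-4*x) dx ∧ dz + (2*y - 2) dy ∧ dz

For a 1-form omega = sum_i f_i dx_i, the exterior derivative is
  d(omega) = sum_{i < j} (∂f_j/∂x_i - ∂f_i/∂x_j) dx_i ∧ dx_j.
  coefficient of dx ∧ dy: ∂f_2/∂x - ∂f_1/∂y = ∂(2*z - 1)/∂x - ∂(x^2 + 3*y^2)/∂y = -6*y
  coefficient of dx ∧ dz: ∂f_3/∂x - ∂f_1/∂z = ∂(-2*x^2 + y^2 + z^2)/∂x - ∂(x^2 + 3*y^2)/∂z = -4*x
  coefficient of dy ∧ dz: ∂f_3/∂y - ∂f_2/∂z = ∂(-2*x^2 + y^2 + z^2)/∂y - ∂(2*z - 1)/∂z = 2*y - 2
Assembling: d(omega) = (-6*y) dx ∧ dy + (-4*x) dx ∧ dz + (2*y - 2) dy ∧ dz.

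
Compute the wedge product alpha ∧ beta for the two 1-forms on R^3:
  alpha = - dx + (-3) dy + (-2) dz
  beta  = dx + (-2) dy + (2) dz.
alpha ∧ beta = (5) dx ∧ dy + (-10) dy ∧ dz

Distribute the wedge, using dx_i ∧ dx_j = -dx_j ∧ dx_i and dx_i ∧ dx_i = 0. For each pair (i, j) with i < j, the coefficient of dx_i ∧ dx_j in alpha ∧ beta is (alpha_i * beta_j - alpha_j * beta_i). Collecting: alpha ∧ beta = (5) dx ∧ dy + (-10) dy ∧ dz.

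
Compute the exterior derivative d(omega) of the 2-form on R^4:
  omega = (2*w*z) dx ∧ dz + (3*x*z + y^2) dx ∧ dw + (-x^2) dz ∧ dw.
d(omega) = (-5*x + 2*z) dx ∧ dz ∧ dw + (-2*y) dx ∧ dy ∧ dw

For a 2-form omega = sum_{i<j} g_{ij} dx_i ∧ dx_j, the exterior derivative is
  d(omega) = sum_{i<j} d(g_{ij}) ∧ dx_i ∧ dx_j = sum_{i<j, k} (∂g_{ij}/∂x_k) dx_k ∧ dx_i ∧ dx_j.
Expand each term, using dx_k ∧ dx_i ∧ dx_j = sgn(permutation) dx_{(a)} ∧ dx_{(b)} ∧ dx_{(c)} with (a < b < c) sorted:
  d(2*w*z) includes (∂/∂w)(2*w*z) dw = (2*z) dw, which multiplied by dx ∧ dz gives (2*z) dx ∧ dz ∧ dw
  d(3*x*z + y^2) includes (∂/∂y)(3*x*z + y^2) dy = (2*y) dy, which multiplied by dx ∧ dw gives (-2*y) dx ∧ dy ∧ dw
  d(3*x*z + y^2) includes (∂/∂z)(3*x*z + y^2) dz = (3*x) dz, which multiplied by dx ∧ dw gives (-3*x) dx ∧ dz ∧ dw
  d(-x^2) includes (∂/∂x)(-x^2) dx = (-2*x) dx, which multiplied by dz ∧ dw gives (-2*x) dx ∧ dz ∧ dw
Collecting like 3-forms: d(omega) = (-5*x + 2*z) dx ∧ dz ∧ dw + (-2*y) dx ∧ dy ∧ dw.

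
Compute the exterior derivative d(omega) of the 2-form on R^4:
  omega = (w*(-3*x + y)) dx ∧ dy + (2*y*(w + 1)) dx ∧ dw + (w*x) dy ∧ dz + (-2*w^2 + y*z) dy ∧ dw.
d(omega) = (-2*w - 3*x + y - 2) dx ∧ dy ∧ dw + (w) dx ∧ dy ∧ dz + (x - y) dy ∧ dz ∧ dw

For a 2-form omega = sum_{i<j} g_{ij} dx_i ∧ dx_j, the exterior derivative is
  d(omega) = sum_{i<j} d(g_{ij}) ∧ dx_i ∧ dx_j = sum_{i<j, k} (∂g_{ij}/∂x_k) dx_k ∧ dx_i ∧ dx_j.
Expand each term, using dx_k ∧ dx_i ∧ dx_j = sgn(permutation) dx_{(a)} ∧ dx_{(b)} ∧ dx_{(c)} with (a < b < c) sorted:
  d(w*(-3*x + y)) includes (∂/∂w)(w*(-3*x + y)) dw = (-3*x + y) dw, which multiplied by dx ∧ dy gives (-3*x + y) dx ∧ dy ∧ dw
  d(2*y*(w + 1)) includes (∂/∂y)(2*y*(w + 1)) dy = (2*w + 2) dy, which multiplied by dx ∧ dw gives (-2*w - 2) dx ∧ dy ∧ dw
  d(w*x) includes (∂/∂x)(w*x) dx = (w) dx, which multiplied by dy ∧ dz gives (w) dx ∧ dy ∧ dz
  d(w*x) includes (∂/∂w)(w*x) dw = (x) dw, which multiplied by dy ∧ dz gives (x) dy ∧ dz ∧ dw
  d(-2*w^2 + y*z) includes (∂/∂z)(-2*w^2 + y*z) dz = (y) dz, which multiplied by dy ∧ dw gives (-y) dy ∧ dz ∧ dw
Collecting like 3-forms: d(omega) = (-2*w - 3*x + y - 2) dx ∧ dy ∧ dw + (w) dx ∧ dy ∧ dz + (x - y) dy ∧ dz ∧ dw.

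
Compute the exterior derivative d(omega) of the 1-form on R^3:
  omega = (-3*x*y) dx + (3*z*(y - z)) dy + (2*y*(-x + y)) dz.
d(omega) = (3*x) dx ∧ dy + (-2*y) dx ∧ dz + (-2*x + y + 6*z) dy ∧ dz

For a 1-form omega = sum_i f_i dx_i, the exterior derivative is
  d(omega) = sum_{i < j} (∂f_j/∂x_i - ∂f_i/∂x_j) dx_i ∧ dx_j.
  coefficient of dx ∧ dy: ∂f_2/∂x - ∂f_1/∂y = ∂(3*z*(y - z))/∂x - ∂(-3*x*y)/∂y = 3*x
  coefficient of dx ∧ dz: ∂f_3/∂x - ∂f_1/∂z = ∂(2*y*(-x + y))/∂x - ∂(-3*x*y)/∂z = -2*y
  coefficient of dy ∧ dz: ∂f_3/∂y - ∂f_2/∂z = ∂(2*y*(-x + y))/∂y - ∂(3*z*(y - z))/∂z = -2*x + y + 6*z
Assembling: d(omega) = (3*x) dx ∧ dy + (-2*y) dx ∧ dz + (-2*x + y + 6*z) dy ∧ dz.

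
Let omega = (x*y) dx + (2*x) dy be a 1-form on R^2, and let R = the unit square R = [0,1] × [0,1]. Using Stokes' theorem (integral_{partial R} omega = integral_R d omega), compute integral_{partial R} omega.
integral_(partial R) omega = 3/2

Stokes: integral_partial_R omega = integral_R d omega with d omega = (∂Q/∂x - ∂P/∂y) dx ∧ dy.
  ∂Q/∂x = 2
  ∂P/∂y = x
  integrand = ∂Q/∂x - ∂P/∂y = 2 - x.
Integrating over R: integral_0^1 integral_0^1 (2 - x) dx dy = 3/2.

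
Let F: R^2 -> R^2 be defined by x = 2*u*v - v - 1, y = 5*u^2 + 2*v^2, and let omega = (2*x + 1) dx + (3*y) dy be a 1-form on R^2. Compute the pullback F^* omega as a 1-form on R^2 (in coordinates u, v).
F^* omega = (150*u^3 + 68*u*v^2 - 4*v^2 - 2*v) du + (68*u^2*v - 8*u*v - 2*u + 24*v^3 + 2*v + 1) dv

Using F^*(f dg) = (f ∘ F) d(g ∘ F), substitute each coordinate x_i by F_i(u, v) in f_i, and replace dx_i by d F_i = (∂F_i/∂u) du + (∂F_i/∂v) dv.
  For the x component: f_1(F) = 4*u*v - 2*v - 1; d F_1 = (2*v) du + (2*u - 1) dv
  For the y component: f_2(F) = 15*u^2 + 6*v^2; d F_2 = (10*u) du + (4*v) dv
Combining and collecting du, dv coefficients:
  coeff of du: 150*u^3 + 68*u*v^2 - 4*v^2 - 2*v
  coeff of dv: 68*u^2*v - 8*u*v - 2*u + 24*v^3 + 2*v + 1
F^* omega = (150*u^3 + 68*u*v^2 - 4*v^2 - 2*v) du + (68*u^2*v - 8*u*v - 2*u + 24*v^3 + 2*v + 1) dv.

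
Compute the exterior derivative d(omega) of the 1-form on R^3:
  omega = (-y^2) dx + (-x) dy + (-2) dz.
d(omega) = (2*y - 1) dx ∧ dy

For a 1-form omega = sum_i f_i dx_i, the exterior derivative is
  d(omega) = sum_{i < j} (∂f_j/∂x_i - ∂f_i/∂x_j) dx_i ∧ dx_j.
  coefficient of dx ∧ dy: ∂f_2/∂x - ∂f_1/∂y = ∂(-x)/∂x - ∂(-y^2)/∂y = 2*y - 1
Assembling: d(omega) = (2*y - 1) dx ∧ dy.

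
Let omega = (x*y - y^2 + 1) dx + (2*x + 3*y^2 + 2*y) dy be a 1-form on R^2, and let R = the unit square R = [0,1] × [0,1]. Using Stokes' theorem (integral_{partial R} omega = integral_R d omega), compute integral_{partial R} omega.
integral_(partial R) omega = 5/2

Stokes: integral_partial_R omega = integral_R d omega with d omega = (∂Q/∂x - ∂P/∂y) dx ∧ dy.
  ∂Q/∂x = 2
  ∂P/∂y = x - 2*y
  integrand = ∂Q/∂x - ∂P/∂y = -x + 2*y + 2.
Integrating over R: integral_0^1 integral_0^1 (-x + 2*y + 2) dx dy = 5/2.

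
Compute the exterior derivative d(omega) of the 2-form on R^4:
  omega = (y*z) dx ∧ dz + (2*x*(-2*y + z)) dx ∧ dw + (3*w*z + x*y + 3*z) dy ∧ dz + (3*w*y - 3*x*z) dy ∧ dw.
d(omega) = (y - z) dx ∧ dy ∧ dz + (4*x - 3*z) dx ∧ dy ∧ dw + (-2*x) dx ∧ dz ∧ dw + (3*x + 3*z) dy ∧ dz ∧ dw

For a 2-form omega = sum_{i<j} g_{ij} dx_i ∧ dx_j, the exterior derivative is
  d(omega) = sum_{i<j} d(g_{ij}) ∧ dx_i ∧ dx_j = sum_{i<j, k} (∂g_{ij}/∂x_k) dx_k ∧ dx_i ∧ dx_j.
Expand each term, using dx_k ∧ dx_i ∧ dx_j = sgn(permutation) dx_{(a)} ∧ dx_{(b)} ∧ dx_{(c)} with (a < b < c) sorted:
  d(y*z) includes (∂/∂y)(y*z) dy = (z) dy, which multiplied by dx ∧ dz gives (-z) dx ∧ dy ∧ dz
  d(2*x*(-2*y + z)) includes (∂/∂y)(2*x*(-2*y + z)) dy = (-4*x) dy, which multiplied by dx ∧ dw gives (4*x) dx ∧ dy ∧ dw
  d(2*x*(-2*y + z)) includes (∂/∂z)(2*x*(-2*y + z)) dz = (2*x) dz, which multiplied by dx ∧ dw gives (-2*x) dx ∧ dz ∧ dw
  d(3*w*z + x*y + 3*z) includes (∂/∂x)(3*w*z + x*y + 3*z) dx = (y) dx, which multiplied by dy ∧ dz gives (y) dx ∧ dy ∧ dz
  d(3*w*z + x*y + 3*z) includes (∂/∂w)(3*w*z + x*y + 3*z) dw = (3*z) dw, which multiplied by dy ∧ dz gives (3*z) dy ∧ dz ∧ dw
  d(3*w*y - 3*x*z) includes (∂/∂x)(3*w*y - 3*x*z) dx = (-3*z) dx, which multiplied by dy ∧ dw gives (-3*z) dx ∧ dy ∧ dw
  d(3*w*y - 3*x*z) includes (∂/∂z)(3*w*y - 3*x*z) dz = (-3*x) dz, which multiplied by dy ∧ dw gives (3*x) dy ∧ dz ∧ dw
Collecting like 3-forms: d(omega) = (y - z) dx ∧ dy ∧ dz + (4*x - 3*z) dx ∧ dy ∧ dw + (-2*x) dx ∧ dz ∧ dw + (3*x + 3*z) dy ∧ dz ∧ dw.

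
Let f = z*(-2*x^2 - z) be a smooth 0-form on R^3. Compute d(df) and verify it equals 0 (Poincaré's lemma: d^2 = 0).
d(df) = 0

Step 1: df = sum_i (∂f/∂x_i) dx_i = (-4*x*z) dx + (0) dy + (-2*x^2 - 2*z) dz.
Step 2: Apply d again. Using the 1-form formula, the coefficient of dx ∧ dy in d(df) is ∂^2 f/∂x ∂y - ∂^2 f/∂y ∂x = (0) - (0) = 0 (equality of mixed partials for smooth f).
Similarly for dx ∧ dz and dy ∧ dz — all coefficients vanish. So d(df) = 0.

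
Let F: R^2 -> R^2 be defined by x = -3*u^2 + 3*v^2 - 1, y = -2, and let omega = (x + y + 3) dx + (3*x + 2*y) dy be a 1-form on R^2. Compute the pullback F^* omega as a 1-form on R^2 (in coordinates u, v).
F^* omega = (18*u*(u^2 - v^2)) du + (18*v*(-u^2 + v^2)) dv

Using F^*(f dg) = (f ∘ F) d(g ∘ F), substitute each coordinate x_i by F_i(u, v) in f_i, and replace dx_i by d F_i = (∂F_i/∂u) du + (∂F_i/∂v) dv.
  For the x component: f_1(F) = -3*u^2 + 3*v^2; d F_1 = (-6*u) du + (6*v) dv
  For the y component: f_2(F) = -9*u^2 + 9*v^2 - 7; d F_2 = (0) du + (0) dv
Combining and collecting du, dv coefficients:
  coeff of du: 18*u*(u^2 - v^2)
  coeff of dv: 18*v*(-u^2 + v^2)
F^* omega = (18*u*(u^2 - v^2)) du + (18*v*(-u^2 + v^2)) dv.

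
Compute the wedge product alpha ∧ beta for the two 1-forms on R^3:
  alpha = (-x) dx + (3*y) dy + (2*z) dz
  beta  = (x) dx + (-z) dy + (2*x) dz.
alpha ∧ beta = (x*(-3*y + z)) dx ∧ dy + (-2*x*(x + z)) dx ∧ dz + (6*x*y + 2*z^2) dy ∧ dz

Distribute the wedge, using dx_i ∧ dx_j = -dx_j ∧ dx_i and dx_i ∧ dx_i = 0. For each pair (i, j) with i < j, the coefficient of dx_i ∧ dx_j in alpha ∧ beta is (alpha_i * beta_j - alpha_j * beta_i). Collecting: alpha ∧ beta = (x*(-3*y + z)) dx ∧ dy + (-2*x*(x + z)) dx ∧ dz + (6*x*y + 2*z^2) dy ∧ dz.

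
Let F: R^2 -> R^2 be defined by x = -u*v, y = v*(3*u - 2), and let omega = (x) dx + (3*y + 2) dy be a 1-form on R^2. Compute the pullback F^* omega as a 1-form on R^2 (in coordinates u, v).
F^* omega = (2*v*(14*u*v - 9*v + 3)) du + (28*u^2*v - 36*u*v + 6*u + 12*v - 4) dv

Using F^*(f dg) = (f ∘ F) d(g ∘ F), substitute each coordinate x_i by F_i(u, v) in f_i, and replace dx_i by d F_i = (∂F_i/∂u) du + (∂F_i/∂v) dv.
  For the x component: f_1(F) = -u*v; d F_1 = (-v) du + (-u) dv
  For the y component: f_2(F) = 9*u*v - 6*v + 2; d F_2 = (3*v) du + (3*u - 2) dv
Combining and collecting du, dv coefficients:
  coeff of du: 2*v*(14*u*v - 9*v + 3)
  coeff of dv: 28*u^2*v - 36*u*v + 6*u + 12*v - 4
F^* omega = (2*v*(14*u*v - 9*v + 3)) du + (28*u^2*v - 36*u*v + 6*u + 12*v - 4) dv.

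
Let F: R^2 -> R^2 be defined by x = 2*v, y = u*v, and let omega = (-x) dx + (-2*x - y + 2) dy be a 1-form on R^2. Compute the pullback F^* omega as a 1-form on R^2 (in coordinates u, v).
F^* omega = (v*(-u*v - 4*v + 2)) du + (-u^2*v - 4*u*v + 2*u - 4*v) dv

Using F^*(f dg) = (f ∘ F) d(g ∘ F), substitute each coordinate x_i by F_i(u, v) in f_i, and replace dx_i by d F_i = (∂F_i/∂u) du + (∂F_i/∂v) dv.
  For the x component: f_1(F) = -2*v; d F_1 = (0) du + (2) dv
  For the y component: f_2(F) = -u*v - 4*v + 2; d F_2 = (v) du + (u) dv
Combining and collecting du, dv coefficients:
  coeff of du: v*(-u*v - 4*v + 2)
  coeff of dv: -u^2*v - 4*u*v + 2*u - 4*v
F^* omega = (v*(-u*v - 4*v + 2)) du + (-u^2*v - 4*u*v + 2*u - 4*v) dv.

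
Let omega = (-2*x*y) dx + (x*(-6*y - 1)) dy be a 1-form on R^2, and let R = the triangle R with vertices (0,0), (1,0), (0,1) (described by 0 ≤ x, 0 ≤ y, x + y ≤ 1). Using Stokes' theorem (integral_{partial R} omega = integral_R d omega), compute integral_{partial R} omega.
integral_(partial R) omega = -7/6

Stokes: integral_partial_R omega = integral_R d omega with d omega = (∂Q/∂x - ∂P/∂y) dx ∧ dy.
  ∂Q/∂x = -6*y - 1
  ∂P/∂y = -2*x
  integrand = ∂Q/∂x - ∂P/∂y = 2*x - 6*y - 1.
Integrating over R: integral_0^1 integral_0^{1-x} (2*x - 6*y - 1) dy dx = -7/6.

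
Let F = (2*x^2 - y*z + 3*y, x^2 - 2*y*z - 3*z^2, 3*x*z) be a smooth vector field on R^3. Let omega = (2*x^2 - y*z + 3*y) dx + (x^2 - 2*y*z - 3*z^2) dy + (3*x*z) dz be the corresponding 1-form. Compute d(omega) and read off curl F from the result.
d(omega) = (2*y + 6*z) dy ∧ dz + (-y - 3*z) dz ∧ dx + (2*x + z - 3) dx ∧ dy; curl F = (2*y + 6*z, -y - 3*z, 2*x + z - 3)

d omega = sum_{i<j} (∂f_j/∂x_i - ∂f_i/∂x_j) dx_i ∧ dx_j. Under the identification (dy ∧ dz, dz ∧ dx, dx ∧ dy) ↔ (e_x, e_y, e_z), the coefficients are exactly the components of curl F. Compute:
  ∂R/∂y - ∂Q/∂z = (0) - (-2*y - 6*z) = 2*y + 6*z
  ∂P/∂z - ∂R/∂x = (-y) - (3*z) = -y - 3*z
  ∂Q/∂x - ∂P/∂y = (2*x) - (3 - z) = 2*x + z - 3.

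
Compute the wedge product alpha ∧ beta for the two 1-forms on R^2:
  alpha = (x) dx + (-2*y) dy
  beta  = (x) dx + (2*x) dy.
alpha ∧ beta = (2*x*(x + y)) dx ∧ dy

Distribute the wedge, using dx_i ∧ dx_j = -dx_j ∧ dx_i and dx_i ∧ dx_i = 0. For each pair (i, j) with i < j, the coefficient of dx_i ∧ dx_j in alpha ∧ beta is (alpha_i * beta_j - alpha_j * beta_i). Collecting: alpha ∧ beta = (2*x*(x + y)) dx ∧ dy.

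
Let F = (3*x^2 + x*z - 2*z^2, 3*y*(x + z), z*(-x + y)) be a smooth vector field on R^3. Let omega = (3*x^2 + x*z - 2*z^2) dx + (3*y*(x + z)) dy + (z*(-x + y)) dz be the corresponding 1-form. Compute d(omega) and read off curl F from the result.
d(omega) = (-3*y + z) dy ∧ dz + (x - 3*z) dz ∧ dx + (3*y) dx ∧ dy; curl F = (-3*y + z, x - 3*z, 3*y)

d omega = sum_{i<j} (∂f_j/∂x_i - ∂f_i/∂x_j) dx_i ∧ dx_j. Under the identification (dy ∧ dz, dz ∧ dx, dx ∧ dy) ↔ (e_x, e_y, e_z), the coefficients are exactly the components of curl F. Compute:
  ∂R/∂y - ∂Q/∂z = (z) - (3*y) = -3*y + z
  ∂P/∂z - ∂R/∂x = (x - 4*z) - (-z) = x - 3*z
  ∂Q/∂x - ∂P/∂y = (3*y) - (0) = 3*y.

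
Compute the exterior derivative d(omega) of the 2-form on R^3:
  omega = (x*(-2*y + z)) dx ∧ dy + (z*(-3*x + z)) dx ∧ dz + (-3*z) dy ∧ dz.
d(omega) = (x) dx ∧ dy ∧ dz

For a 2-form omega = sum_{i<j} g_{ij} dx_i ∧ dx_j, the exterior derivative is
  d(omega) = sum_{i<j} d(g_{ij}) ∧ dx_i ∧ dx_j = sum_{i<j, k} (∂g_{ij}/∂x_k) dx_k ∧ dx_i ∧ dx_j.
Expand each term, using dx_k ∧ dx_i ∧ dx_j = sgn(permutation) dx_{(a)} ∧ dx_{(b)} ∧ dx_{(c)} with (a < b < c) sorted:
  d(x*(-2*y + z)) includes (∂/∂z)(x*(-2*y + z)) dz = (x) dz, which multiplied by dx ∧ dy gives (x) dx ∧ dy ∧ dz
Collecting like 3-forms: d(omega) = (x) dx ∧ dy ∧ dz.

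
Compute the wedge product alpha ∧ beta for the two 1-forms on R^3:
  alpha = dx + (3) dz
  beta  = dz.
alpha ∧ beta = (1) dx ∧ dz

Distribute the wedge, using dx_i ∧ dx_j = -dx_j ∧ dx_i and dx_i ∧ dx_i = 0. For each pair (i, j) with i < j, the coefficient of dx_i ∧ dx_j in alpha ∧ beta is (alpha_i * beta_j - alpha_j * beta_i). Collecting: alpha ∧ beta = (1) dx ∧ dz.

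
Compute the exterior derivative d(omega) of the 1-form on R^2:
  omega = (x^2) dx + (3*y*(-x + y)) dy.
d(omega) = (-3*y) dx ∧ dy

For a 1-form omega = sum_i f_i dx_i, the exterior derivative is
  d(omega) = sum_{i < j} (∂f_j/∂x_i - ∂f_i/∂x_j) dx_i ∧ dx_j.
  coefficient of dx ∧ dy: ∂f_2/∂x - ∂f_1/∂y = ∂(3*y*(-x + y))/∂x - ∂(x^2)/∂y = -3*y
Assembling: d(omega) = (-3*y) dx ∧ dy.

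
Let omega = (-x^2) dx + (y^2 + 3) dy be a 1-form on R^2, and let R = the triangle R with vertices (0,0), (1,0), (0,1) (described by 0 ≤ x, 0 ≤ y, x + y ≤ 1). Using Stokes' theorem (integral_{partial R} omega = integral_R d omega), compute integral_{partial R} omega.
integral_(partial R) omega = 0

Stokes: integral_partial_R omega = integral_R d omega with d omega = (∂Q/∂x - ∂P/∂y) dx ∧ dy.
  ∂Q/∂x = 0
  ∂P/∂y = 0
  integrand = ∂Q/∂x - ∂P/∂y = 0.
Integrating over R: integral_0^1 integral_0^{1-x} (0) dy dx = 0.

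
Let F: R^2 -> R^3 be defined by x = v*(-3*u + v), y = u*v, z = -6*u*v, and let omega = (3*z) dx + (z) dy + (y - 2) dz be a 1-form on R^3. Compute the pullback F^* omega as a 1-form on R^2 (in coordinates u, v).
F^* omega = (6*v*(7*u*v + 2)) du + (6*u*(7*u*v - 6*v^2 + 2)) dv

Using F^*(f dg) = (f ∘ F) d(g ∘ F), substitute each coordinate x_i by F_i(u, v) in f_i, and replace dx_i by d F_i = (∂F_i/∂u) du + (∂F_i/∂v) dv.
  For the x component: f_1(F) = -18*u*v; d F_1 = (-3*v) du + (-3*u + 2*v) dv
  For the y component: f_2(F) = -6*u*v; d F_2 = (v) du + (u) dv
  For the z component: f_3(F) = u*v - 2; d F_3 = (-6*v) du + (-6*u) dv
Combining and collecting du, dv coefficients:
  coeff of du: 6*v*(7*u*v + 2)
  coeff of dv: 6*u*(7*u*v - 6*v^2 + 2)
F^* omega = (6*v*(7*u*v + 2)) du + (6*u*(7*u*v - 6*v^2 + 2)) dv.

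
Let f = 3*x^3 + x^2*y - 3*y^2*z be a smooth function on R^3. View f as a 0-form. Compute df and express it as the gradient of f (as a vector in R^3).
df = (x*(9*x + 2*y)) dx + (x^2 - 6*y*z) dy + (-3*y^2) dz; grad f = (x*(9*x + 2*y), x^2 - 6*y*z, -3*y^2)

For a 0-form f, d f = (∂f/∂x) dx + (∂f/∂y) dy + (∂f/∂z) dz. The components of the vector representation are exactly the entries of grad f in Cartesian coordinates:
  ∂f/∂x = x*(9*x + 2*y)
  ∂f/∂y = x^2 - 6*y*z
  ∂f/∂z = -3*y^2.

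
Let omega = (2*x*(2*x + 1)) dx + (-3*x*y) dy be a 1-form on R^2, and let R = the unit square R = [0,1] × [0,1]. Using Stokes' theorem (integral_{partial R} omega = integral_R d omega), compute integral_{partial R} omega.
integral_(partial R) omega = -3/2

Stokes: integral_partial_R omega = integral_R d omega with d omega = (∂Q/∂x - ∂P/∂y) dx ∧ dy.
  ∂Q/∂x = -3*y
  ∂P/∂y = 0
  integrand = ∂Q/∂x - ∂P/∂y = -3*y.
Integrating over R: integral_0^1 integral_0^1 (-3*y) dx dy = -3/2.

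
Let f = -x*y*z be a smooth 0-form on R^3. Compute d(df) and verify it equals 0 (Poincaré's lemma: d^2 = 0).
d(df) = 0

Step 1: df = sum_i (∂f/∂x_i) dx_i = (-y*z) dx + (-x*z) dy + (-x*y) dz.
Step 2: Apply d again. Using the 1-form formula, the coefficient of dx ∧ dy in d(df) is ∂^2 f/∂x ∂y - ∂^2 f/∂y ∂x = (-z) - (-z) = 0 (equality of mixed partials for smooth f).
Similarly for dx ∧ dz and dy ∧ dz — all coefficients vanish. So d(df) = 0.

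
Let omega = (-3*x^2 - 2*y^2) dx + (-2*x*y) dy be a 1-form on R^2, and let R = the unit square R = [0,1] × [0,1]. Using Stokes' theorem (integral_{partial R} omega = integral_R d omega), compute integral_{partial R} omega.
integral_(partial R) omega = 1

Stokes: integral_partial_R omega = integral_R d omega with d omega = (∂Q/∂x - ∂P/∂y) dx ∧ dy.
  ∂Q/∂x = -2*y
  ∂P/∂y = -4*y
  integrand = ∂Q/∂x - ∂P/∂y = 2*y.
Integrating over R: integral_0^1 integral_0^1 (2*y) dx dy = 1.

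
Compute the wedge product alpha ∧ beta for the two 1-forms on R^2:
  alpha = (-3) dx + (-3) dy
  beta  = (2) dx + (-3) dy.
alpha ∧ beta = (15) dx ∧ dy

Distribute the wedge, using dx_i ∧ dx_j = -dx_j ∧ dx_i and dx_i ∧ dx_i = 0. For each pair (i, j) with i < j, the coefficient of dx_i ∧ dx_j in alpha ∧ beta is (alpha_i * beta_j - alpha_j * beta_i). Collecting: alpha ∧ beta = (15) dx ∧ dy.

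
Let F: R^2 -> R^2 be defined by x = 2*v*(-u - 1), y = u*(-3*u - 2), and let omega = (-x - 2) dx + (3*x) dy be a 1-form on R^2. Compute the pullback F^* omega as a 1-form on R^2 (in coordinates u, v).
F^* omega = (4*v*(9*u^2 - u*v + 12*u - v + 4)) du + (-4*u^2*v - 8*u*v + 4*u - 4*v + 4) dv

Using F^*(f dg) = (f ∘ F) d(g ∘ F), substitute each coordinate x_i by F_i(u, v) in f_i, and replace dx_i by d F_i = (∂F_i/∂u) du + (∂F_i/∂v) dv.
  For the x component: f_1(F) = 2*u*v + 2*v - 2; d F_1 = (-2*v) du + (-2*u - 2) dv
  For the y component: f_2(F) = 6*v*(-u - 1); d F_2 = (-6*u - 2) du + (0) dv
Combining and collecting du, dv coefficients:
  coeff of du: 4*v*(9*u^2 - u*v + 12*u - v + 4)
  coeff of dv: -4*u^2*v - 8*u*v + 4*u - 4*v + 4
F^* omega = (4*v*(9*u^2 - u*v + 12*u - v + 4)) du + (-4*u^2*v - 8*u*v + 4*u - 4*v + 4) dv.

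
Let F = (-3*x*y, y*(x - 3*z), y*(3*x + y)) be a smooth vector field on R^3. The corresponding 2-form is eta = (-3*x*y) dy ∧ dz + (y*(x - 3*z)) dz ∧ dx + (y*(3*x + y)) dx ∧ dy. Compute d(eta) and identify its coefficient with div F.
d(eta) = (x - 3*y - 3*z) dx ∧ dy ∧ dz; div F = x - 3*y - 3*z

For a 2-form in R^3 of the form above, applying d gives a 3-form with coefficient ∂P/∂x + ∂Q/∂y + ∂R/∂z:
  ∂P/∂x = -3*y
  ∂Q/∂y = x - 3*z
  ∂R/∂z = 0
Sum = x - 3*y - 3*z, which is exactly div F.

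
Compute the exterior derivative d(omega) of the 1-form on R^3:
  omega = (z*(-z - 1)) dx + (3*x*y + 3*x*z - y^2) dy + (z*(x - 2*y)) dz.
d(omega) = (3*y + 3*z) dx ∧ dy + (3*z + 1) dx ∧ dz + (-3*x - 2*z) dy ∧ dz

For a 1-form omega = sum_i f_i dx_i, the exterior derivative is
  d(omega) = sum_{i < j} (∂f_j/∂x_i - ∂f_i/∂x_j) dx_i ∧ dx_j.
  coefficient of dx ∧ dy: ∂f_2/∂x - ∂f_1/∂y = ∂(3*x*y + 3*x*z - y^2)/∂x - ∂(z*(-z - 1))/∂y = 3*y + 3*z
  coefficient of dx ∧ dz: ∂f_3/∂x - ∂f_1/∂z = ∂(z*(x - 2*y))/∂x - ∂(z*(-z - 1))/∂z = 3*z + 1
  coefficient of dy ∧ dz: ∂f_3/∂y - ∂f_2/∂z = ∂(z*(x - 2*y))/∂y - ∂(3*x*y + 3*x*z - y^2)/∂z = -3*x - 2*z
Assembling: d(omega) = (3*y + 3*z) dx ∧ dy + (3*z + 1) dx ∧ dz + (-3*x - 2*z) dy ∧ dz.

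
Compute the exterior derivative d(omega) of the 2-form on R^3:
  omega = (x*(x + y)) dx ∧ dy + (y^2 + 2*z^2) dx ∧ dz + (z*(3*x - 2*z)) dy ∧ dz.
d(omega) = (-2*y + 3*z) dx ∧ dy ∧ dz

For a 2-form omega = sum_{i<j} g_{ij} dx_i ∧ dx_j, the exterior derivative is
  d(omega) = sum_{i<j} d(g_{ij}) ∧ dx_i ∧ dx_j = sum_{i<j, k} (∂g_{ij}/∂x_k) dx_k ∧ dx_i ∧ dx_j.
Expand each term, using dx_k ∧ dx_i ∧ dx_j = sgn(permutation) dx_{(a)} ∧ dx_{(b)} ∧ dx_{(c)} with (a < b < c) sorted:
  d(y^2 + 2*z^2) includes (∂/∂y)(y^2 + 2*z^2) dy = (2*y) dy, which multiplied by dx ∧ dz gives (-2*y) dx ∧ dy ∧ dz
  d(z*(3*x - 2*z)) includes (∂/∂x)(z*(3*x - 2*z)) dx = (3*z) dx, which multiplied by dy ∧ dz gives (3*z) dx ∧ dy ∧ dz
Collecting like 3-forms: d(omega) = (-2*y + 3*z) dx ∧ dy ∧ dz.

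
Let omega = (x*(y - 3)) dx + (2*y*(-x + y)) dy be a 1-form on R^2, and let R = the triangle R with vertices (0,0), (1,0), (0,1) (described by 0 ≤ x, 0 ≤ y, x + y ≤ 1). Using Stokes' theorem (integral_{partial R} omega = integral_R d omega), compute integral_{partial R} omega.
integral_(partial R) omega = -1/2

Stokes: integral_partial_R omega = integral_R d omega with d omega = (∂Q/∂x - ∂P/∂y) dx ∧ dy.
  ∂Q/∂x = -2*y
  ∂P/∂y = x
  integrand = ∂Q/∂x - ∂P/∂y = -x - 2*y.
Integrating over R: integral_0^1 integral_0^{1-x} (-x - 2*y) dy dx = -1/2.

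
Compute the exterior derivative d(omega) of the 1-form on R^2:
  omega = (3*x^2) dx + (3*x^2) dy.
d(omega) = (6*x) dx ∧ dy

For a 1-form omega = sum_i f_i dx_i, the exterior derivative is
  d(omega) = sum_{i < j} (∂f_j/∂x_i - ∂f_i/∂x_j) dx_i ∧ dx_j.
  coefficient of dx ∧ dy: ∂f_2/∂x - ∂f_1/∂y = ∂(3*x^2)/∂x - ∂(3*x^2)/∂y = 6*x
Assembling: d(omega) = (6*x) dx ∧ dy.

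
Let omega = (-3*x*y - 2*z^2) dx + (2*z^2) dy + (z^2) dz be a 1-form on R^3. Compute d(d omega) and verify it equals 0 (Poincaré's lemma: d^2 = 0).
d(d omega) = 0

Step 1: d omega = sum_{i<j} (∂f_j/∂x_i - ∂f_i/∂x_j) dx_i ∧ dx_j:
  coeff of dx ∧ dy: 3*x
  coeff of dx ∧ dz: 4*z
  coeff of dy ∧ dz: -4*z
Step 2: Apply d again to each 2-form coefficient. The only possible 3-form in R^3 is dx ∧ dy ∧ dz, with coefficient
  ∂(coeff of dy∧dz)/∂x - ∂(coeff of dx∧dz)/∂y + ∂(coeff of dx∧dy)/∂z
  = ∂/∂x (-4*z) - ∂/∂y (4*z) + ∂/∂z (3*x).
Each of these terms simplifies to sums of mixed partials that cancel in pairs. The result is 0 (by equality of mixed partials for smooth functions — Schwarz / Clairaut).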